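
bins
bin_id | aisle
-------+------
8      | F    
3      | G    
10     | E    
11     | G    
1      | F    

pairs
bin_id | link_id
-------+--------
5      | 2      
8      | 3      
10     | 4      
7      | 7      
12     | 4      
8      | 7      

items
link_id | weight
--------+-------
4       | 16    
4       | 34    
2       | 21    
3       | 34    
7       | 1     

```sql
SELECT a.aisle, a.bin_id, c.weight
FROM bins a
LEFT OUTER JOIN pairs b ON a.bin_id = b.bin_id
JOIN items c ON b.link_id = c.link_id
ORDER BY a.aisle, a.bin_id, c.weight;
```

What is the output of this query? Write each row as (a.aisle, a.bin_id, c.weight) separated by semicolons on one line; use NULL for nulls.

Evaluate left to right. First `bins a LEFT JOIN pairs b` on bin_id: 6 row(s).
Then INNER JOIN `items c` on link_id: keep only rows whose b.link_id appears in c.

(E, 10, 16); (E, 10, 34); (F, 8, 1); (F, 8, 34)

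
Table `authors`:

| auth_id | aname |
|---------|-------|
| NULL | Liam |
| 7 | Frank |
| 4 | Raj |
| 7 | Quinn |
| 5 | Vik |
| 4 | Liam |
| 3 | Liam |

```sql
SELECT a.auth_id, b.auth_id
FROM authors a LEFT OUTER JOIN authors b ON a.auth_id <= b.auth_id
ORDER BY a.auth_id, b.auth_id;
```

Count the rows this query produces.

LEFT JOIN keeps every row from `authors a`; unmatched rows get NULL for `authors b`'s columns.
Matching on a.auth_id <= b.auth_id. A NULL in a compared column never satisfies the condition.
Matched pairs: 23; unmatched a rows kept: 1.
Total: 23 matched + 1 padded = 24 rows.

24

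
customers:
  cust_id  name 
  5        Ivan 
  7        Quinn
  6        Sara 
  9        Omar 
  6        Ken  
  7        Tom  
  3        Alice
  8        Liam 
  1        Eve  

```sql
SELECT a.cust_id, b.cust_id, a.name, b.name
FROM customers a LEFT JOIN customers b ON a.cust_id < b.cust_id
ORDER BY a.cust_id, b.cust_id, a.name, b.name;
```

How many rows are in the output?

35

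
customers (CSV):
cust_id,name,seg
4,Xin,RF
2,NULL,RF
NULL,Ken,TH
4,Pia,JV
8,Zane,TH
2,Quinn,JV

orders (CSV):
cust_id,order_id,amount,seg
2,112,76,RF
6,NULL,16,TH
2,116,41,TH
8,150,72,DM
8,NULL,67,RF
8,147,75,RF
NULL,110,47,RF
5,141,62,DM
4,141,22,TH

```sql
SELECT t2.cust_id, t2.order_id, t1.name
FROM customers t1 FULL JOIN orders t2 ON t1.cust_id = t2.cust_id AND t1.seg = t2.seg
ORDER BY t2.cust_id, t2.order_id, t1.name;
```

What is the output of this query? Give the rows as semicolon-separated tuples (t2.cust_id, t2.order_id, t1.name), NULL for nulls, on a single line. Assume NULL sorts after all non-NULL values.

(2, 112, NULL); (2, 116, NULL); (4, 141, NULL); (5, 141, NULL); (6, NULL, NULL); (8, 147, NULL); (8, 150, NULL); (8, NULL, NULL); (NULL, 110, NULL); (NULL, NULL, Ken); (NULL, NULL, Pia); (NULL, NULL, Quinn); (NULL, NULL, Xin); (NULL, NULL, Zane)

FULL OUTER JOIN keeps every row from both sides; unmatched rows get NULL for the other side's columns.
Matching on t1.cust_id = t2.cust_id AND t1.seg = t2.seg. A NULL in a compared column never satisfies the condition.
- t1 row (cust_id=4, seg=RF): no match → kept, t2 columns NULL.
- t1 row (cust_id=2, seg=RF): matches 1 t2 row(s) → 1 output row(s).
- t1 row (cust_id=NULL, seg=TH): no match → kept, t2 columns NULL.
- t1 row (cust_id=4, seg=JV): no match → kept, t2 columns NULL.
- t1 row (cust_id=8, seg=TH): no match → kept, t2 columns NULL.
- t1 row (cust_id=2, seg=JV): no match → kept, t2 columns NULL.
- 8 row(s) from t2 found no t1 partner → padded with NULL.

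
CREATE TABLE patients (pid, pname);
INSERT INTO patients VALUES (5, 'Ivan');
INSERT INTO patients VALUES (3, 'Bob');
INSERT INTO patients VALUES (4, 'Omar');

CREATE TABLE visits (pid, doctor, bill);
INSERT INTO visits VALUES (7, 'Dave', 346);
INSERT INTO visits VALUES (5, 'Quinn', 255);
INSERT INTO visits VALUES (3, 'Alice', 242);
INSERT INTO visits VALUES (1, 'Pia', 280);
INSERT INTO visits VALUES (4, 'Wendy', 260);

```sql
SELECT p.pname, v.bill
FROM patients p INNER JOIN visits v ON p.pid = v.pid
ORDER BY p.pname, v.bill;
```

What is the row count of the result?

3

INNER JOIN keeps only pairs where the ON condition holds.
Matching on p.pid = v.pid.
- p[0] pid=5 → 1 match(es) in v → 1 row(s).
- p[1] pid=3 → 1 match(es) in v → 1 row(s).
- p[2] pid=4 → 1 match(es) in v → 1 row(s).
Total: 3 rows.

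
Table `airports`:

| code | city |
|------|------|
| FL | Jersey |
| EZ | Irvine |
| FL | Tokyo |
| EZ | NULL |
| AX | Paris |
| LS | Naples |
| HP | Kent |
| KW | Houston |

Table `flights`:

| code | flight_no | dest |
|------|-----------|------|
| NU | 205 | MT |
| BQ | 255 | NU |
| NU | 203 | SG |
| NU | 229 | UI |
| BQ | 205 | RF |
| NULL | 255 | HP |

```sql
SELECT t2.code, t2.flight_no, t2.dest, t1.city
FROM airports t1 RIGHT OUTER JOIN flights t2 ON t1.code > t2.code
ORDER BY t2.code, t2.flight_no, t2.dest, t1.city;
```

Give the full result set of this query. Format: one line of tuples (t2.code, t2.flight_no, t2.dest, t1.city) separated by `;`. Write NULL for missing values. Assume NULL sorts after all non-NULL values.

RIGHT JOIN keeps every row from `flights`; unmatched rows get NULL for `airports`'s columns.
Matching on t1.code > t2.code. A NULL in a compared column never satisfies the condition.
- t1[0] code=FL → 2 match(es) in t2 → 2 row(s).
- t1[1] code=EZ → 2 match(es) in t2 → 2 row(s).
- t1[2] code=FL → 2 match(es) in t2 → 2 row(s).
- t1[3] code=EZ → 2 match(es) in t2 → 2 row(s).
- t1[4] code=AX → no match.
- t1[5] code=LS → 2 match(es) in t2 → 2 row(s).
- t1[6] code=HP → 2 match(es) in t2 → 2 row(s).
- t1[7] code=KW → 2 match(es) in t2 → 2 row(s).
- 4 t2 row(s) had no t1 match → kept, t1 columns NULL.

(BQ, 205, RF, Houston); (BQ, 205, RF, Irvine); (BQ, 205, RF, Jersey); (BQ, 205, RF, Kent); (BQ, 205, RF, Naples); (BQ, 205, RF, Tokyo); (BQ, 205, RF, NULL); (BQ, 255, NU, Houston); (BQ, 255, NU, Irvine); (BQ, 255, NU, Jersey); (BQ, 255, NU, Kent); (BQ, 255, NU, Naples); (BQ, 255, NU, Tokyo); (BQ, 255, NU, NULL); (NU, 203, SG, NULL); (NU, 205, MT, NULL); (NU, 229, UI, NULL); (NULL, 255, HP, NULL)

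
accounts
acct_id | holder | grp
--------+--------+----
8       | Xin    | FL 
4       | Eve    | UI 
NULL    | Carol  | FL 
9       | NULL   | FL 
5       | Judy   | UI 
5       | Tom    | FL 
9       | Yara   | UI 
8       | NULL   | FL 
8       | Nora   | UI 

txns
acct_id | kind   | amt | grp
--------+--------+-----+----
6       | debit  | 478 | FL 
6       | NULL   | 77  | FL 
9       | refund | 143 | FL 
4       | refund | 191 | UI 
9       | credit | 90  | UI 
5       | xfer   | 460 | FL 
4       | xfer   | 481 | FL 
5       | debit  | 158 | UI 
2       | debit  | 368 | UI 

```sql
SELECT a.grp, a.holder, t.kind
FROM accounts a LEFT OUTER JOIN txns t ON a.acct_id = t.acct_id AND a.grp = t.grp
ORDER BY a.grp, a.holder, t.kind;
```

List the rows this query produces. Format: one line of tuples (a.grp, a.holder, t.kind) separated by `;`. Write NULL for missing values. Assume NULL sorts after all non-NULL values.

LEFT JOIN keeps every row from `accounts`; unmatched rows get NULL for `txns`'s columns.
Matching on a.acct_id = t.acct_id AND a.grp = t.grp. A NULL in a compared column never satisfies the condition.
Matched pairs: 5; unmatched a rows kept: 4.

(FL, Carol, NULL); (FL, Tom, xfer); (FL, Xin, NULL); (FL, NULL, refund); (FL, NULL, NULL); (UI, Eve, refund); (UI, Judy, debit); (UI, Nora, NULL); (UI, Yara, credit)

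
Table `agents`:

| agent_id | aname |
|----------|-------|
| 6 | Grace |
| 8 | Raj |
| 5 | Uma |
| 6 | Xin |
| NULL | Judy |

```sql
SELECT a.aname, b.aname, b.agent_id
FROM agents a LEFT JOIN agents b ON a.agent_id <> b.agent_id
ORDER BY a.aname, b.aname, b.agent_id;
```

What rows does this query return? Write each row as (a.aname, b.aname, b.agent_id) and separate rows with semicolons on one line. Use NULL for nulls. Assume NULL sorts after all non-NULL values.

(Grace, Raj, 8); (Grace, Uma, 5); (Judy, NULL, NULL); (Raj, Grace, 6); (Raj, Uma, 5); (Raj, Xin, 6); (Uma, Grace, 6); (Uma, Raj, 8); (Uma, Xin, 6); (Xin, Raj, 8); (Xin, Uma, 5)

LEFT JOIN keeps every row from `agents a`; unmatched rows get NULL for `agents b`'s columns.
Matching on a.agent_id <> b.agent_id. A NULL in a compared column never satisfies the condition.
- a[0] agent_id=6 → 2 match(es) in b → 2 row(s).
- a[1] agent_id=8 → 3 match(es) in b → 3 row(s).
- a[2] agent_id=5 → 3 match(es) in b → 3 row(s).
- a[3] agent_id=6 → 2 match(es) in b → 2 row(s).
- a[4] agent_id=NULL → no match; kept with NULLs on the b side.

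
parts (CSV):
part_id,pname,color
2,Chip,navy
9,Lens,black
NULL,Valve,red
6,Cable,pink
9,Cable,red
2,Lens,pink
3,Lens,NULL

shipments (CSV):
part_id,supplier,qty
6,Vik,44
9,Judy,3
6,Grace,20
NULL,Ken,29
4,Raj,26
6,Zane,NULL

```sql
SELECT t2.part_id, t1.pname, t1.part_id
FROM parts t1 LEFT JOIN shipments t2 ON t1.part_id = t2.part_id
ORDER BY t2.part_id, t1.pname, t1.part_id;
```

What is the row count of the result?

9

LEFT JOIN keeps every row from `parts`; unmatched rows get NULL for `shipments`'s columns.
Matching on t1.part_id = t2.part_id. A NULL in a compared column never satisfies the condition.
Matched pairs: 5; unmatched t1 rows kept: 4.
Total: 5 matched + 4 padded = 9 rows.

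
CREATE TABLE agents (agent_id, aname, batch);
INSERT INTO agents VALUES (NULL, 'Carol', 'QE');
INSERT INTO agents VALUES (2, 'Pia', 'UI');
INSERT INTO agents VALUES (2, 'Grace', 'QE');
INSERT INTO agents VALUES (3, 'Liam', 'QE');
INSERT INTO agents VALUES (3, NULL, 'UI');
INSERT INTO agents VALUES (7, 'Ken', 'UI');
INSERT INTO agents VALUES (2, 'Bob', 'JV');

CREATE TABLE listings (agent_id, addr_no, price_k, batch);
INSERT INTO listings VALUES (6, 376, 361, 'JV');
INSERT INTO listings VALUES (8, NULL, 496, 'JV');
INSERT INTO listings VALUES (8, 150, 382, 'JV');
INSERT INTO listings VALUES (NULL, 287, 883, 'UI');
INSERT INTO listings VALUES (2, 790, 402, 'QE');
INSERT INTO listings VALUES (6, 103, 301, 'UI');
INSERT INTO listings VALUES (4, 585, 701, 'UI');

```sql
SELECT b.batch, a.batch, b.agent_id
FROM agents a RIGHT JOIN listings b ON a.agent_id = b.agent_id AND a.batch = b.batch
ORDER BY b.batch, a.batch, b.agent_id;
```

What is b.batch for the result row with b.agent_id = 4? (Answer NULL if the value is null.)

UI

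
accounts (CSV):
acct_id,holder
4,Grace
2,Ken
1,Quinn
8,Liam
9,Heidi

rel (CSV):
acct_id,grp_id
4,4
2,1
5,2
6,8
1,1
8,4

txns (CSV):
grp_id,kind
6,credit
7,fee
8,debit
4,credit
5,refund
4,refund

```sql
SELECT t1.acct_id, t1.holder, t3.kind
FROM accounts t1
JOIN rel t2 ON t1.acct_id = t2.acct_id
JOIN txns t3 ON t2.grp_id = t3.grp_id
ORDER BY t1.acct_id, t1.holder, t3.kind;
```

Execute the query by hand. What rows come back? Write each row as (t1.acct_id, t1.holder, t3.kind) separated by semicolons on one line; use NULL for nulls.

(4, Grace, credit); (4, Grace, refund); (8, Liam, credit); (8, Liam, refund)

Evaluate left to right. First `accounts t1 INNER JOIN rel t2` on acct_id: 4 row(s).
Then INNER JOIN `txns t3` on grp_id: keep only rows whose t2.grp_id appears in t3.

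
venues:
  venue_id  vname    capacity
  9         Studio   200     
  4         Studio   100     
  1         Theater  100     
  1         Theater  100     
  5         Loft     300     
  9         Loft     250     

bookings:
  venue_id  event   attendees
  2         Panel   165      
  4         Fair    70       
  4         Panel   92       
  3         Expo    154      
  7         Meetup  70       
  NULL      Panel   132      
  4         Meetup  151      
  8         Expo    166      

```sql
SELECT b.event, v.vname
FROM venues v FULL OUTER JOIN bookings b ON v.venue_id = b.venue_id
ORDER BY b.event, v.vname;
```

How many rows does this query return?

13

FULL OUTER JOIN keeps every row from both sides; unmatched rows get NULL for the other side's columns.
Matching on v.venue_id = b.venue_id. A NULL in a compared column never satisfies the condition.
Matched pairs: 3; unmatched v rows kept: 5; unmatched b rows kept: 5.
Total: 3 matched + 10 padded = 13 rows.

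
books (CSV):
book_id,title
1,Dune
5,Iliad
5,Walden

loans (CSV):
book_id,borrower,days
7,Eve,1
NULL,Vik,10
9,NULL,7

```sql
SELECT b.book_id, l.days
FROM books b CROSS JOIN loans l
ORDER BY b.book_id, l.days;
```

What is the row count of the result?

CROSS JOIN pairs every row of `books` with every row of `loans`: 3 × 3 = 9 rows.

9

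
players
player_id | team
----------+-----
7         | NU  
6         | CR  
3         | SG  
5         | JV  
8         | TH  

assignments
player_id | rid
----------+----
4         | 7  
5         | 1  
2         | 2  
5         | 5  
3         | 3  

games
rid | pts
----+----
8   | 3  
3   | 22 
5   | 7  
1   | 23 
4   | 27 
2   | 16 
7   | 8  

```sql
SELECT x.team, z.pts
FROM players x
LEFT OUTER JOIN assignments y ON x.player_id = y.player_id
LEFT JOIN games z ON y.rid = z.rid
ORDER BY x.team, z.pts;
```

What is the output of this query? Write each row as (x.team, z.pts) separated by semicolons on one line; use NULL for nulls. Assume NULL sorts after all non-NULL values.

(CR, NULL); (JV, 7); (JV, 23); (NU, NULL); (SG, 22); (TH, NULL)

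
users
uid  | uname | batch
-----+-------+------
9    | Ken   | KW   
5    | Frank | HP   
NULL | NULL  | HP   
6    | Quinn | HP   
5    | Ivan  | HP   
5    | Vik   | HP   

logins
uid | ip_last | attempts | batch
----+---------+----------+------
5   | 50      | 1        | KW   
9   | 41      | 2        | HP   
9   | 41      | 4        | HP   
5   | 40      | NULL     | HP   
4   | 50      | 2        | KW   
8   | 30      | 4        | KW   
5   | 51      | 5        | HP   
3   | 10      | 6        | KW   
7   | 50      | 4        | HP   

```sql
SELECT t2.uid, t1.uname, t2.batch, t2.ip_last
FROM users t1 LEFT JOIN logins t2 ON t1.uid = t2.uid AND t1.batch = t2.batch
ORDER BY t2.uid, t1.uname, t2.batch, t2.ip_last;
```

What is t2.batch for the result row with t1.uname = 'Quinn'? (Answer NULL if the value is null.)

LEFT JOIN keeps every row from `users`; unmatched rows get NULL for `logins`'s columns.
Matching on t1.uid = t2.uid AND t1.batch = t2.batch. A NULL in a compared column never satisfies the condition.
- uid=9, batch=KW: no t2 row matches, row kept with t2 columns NULL.
- uid=5, batch=HP: 2 matching t2 row(s), so 2 row(s) emitted.
- uid=NULL, batch=HP: no t2 row matches, row kept with t2 columns NULL.
- uid=6, batch=HP: no t2 row matches, row kept with t2 columns NULL.
- uid=5, batch=HP: 2 matching t2 row(s), so 2 row(s) emitted.
- uid=5, batch=HP: 2 matching t2 row(s), so 2 row(s) emitted.

NULL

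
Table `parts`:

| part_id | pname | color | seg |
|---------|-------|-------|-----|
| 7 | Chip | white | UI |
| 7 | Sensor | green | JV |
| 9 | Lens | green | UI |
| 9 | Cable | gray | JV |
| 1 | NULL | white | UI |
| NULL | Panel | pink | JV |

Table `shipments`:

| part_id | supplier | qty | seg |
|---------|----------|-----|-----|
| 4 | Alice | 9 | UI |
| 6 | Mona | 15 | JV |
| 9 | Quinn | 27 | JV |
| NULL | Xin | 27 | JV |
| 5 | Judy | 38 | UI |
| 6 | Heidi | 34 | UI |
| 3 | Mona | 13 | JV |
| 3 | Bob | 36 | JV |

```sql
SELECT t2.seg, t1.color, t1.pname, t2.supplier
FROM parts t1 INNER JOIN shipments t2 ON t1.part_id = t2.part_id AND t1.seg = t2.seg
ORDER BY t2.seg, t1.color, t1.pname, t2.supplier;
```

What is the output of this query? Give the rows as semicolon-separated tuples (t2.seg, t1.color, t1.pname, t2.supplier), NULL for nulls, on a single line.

INNER JOIN keeps only pairs where the ON condition holds.
Matching on t1.part_id = t2.part_id AND t1.seg = t2.seg. A NULL in a compared column never satisfies the condition.
- t1[0] part_id=7, seg=UI → no match; dropped.
- t1[1] part_id=7, seg=JV → no match; dropped.
- t1[2] part_id=9, seg=UI → no match; dropped.
- t1[3] part_id=9, seg=JV → 1 match(es) in t2 → 1 row(s).
- t1[4] part_id=1, seg=UI → no match; dropped.
- t1[5] part_id=NULL, seg=JV → no match; dropped.
After projecting and ordering:
t2.seg | t1.color | t1.pname | t2.supplier
JV | gray | Cable | Quinn

(JV, gray, Cable, Quinn)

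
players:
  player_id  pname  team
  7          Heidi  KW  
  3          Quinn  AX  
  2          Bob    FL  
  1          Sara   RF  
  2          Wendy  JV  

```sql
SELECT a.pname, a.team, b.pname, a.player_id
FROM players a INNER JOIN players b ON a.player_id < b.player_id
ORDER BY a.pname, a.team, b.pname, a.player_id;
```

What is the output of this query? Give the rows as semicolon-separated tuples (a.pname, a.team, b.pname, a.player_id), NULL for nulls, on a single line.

(Bob, FL, Heidi, 2); (Bob, FL, Quinn, 2); (Quinn, AX, Heidi, 3); (Sara, RF, Bob, 1); (Sara, RF, Heidi, 1); (Sara, RF, Quinn, 1); (Sara, RF, Wendy, 1); (Wendy, JV, Heidi, 2); (Wendy, JV, Quinn, 2)

INNER JOIN keeps only pairs where the ON condition holds.
Matching on a.player_id < b.player_id.
Matched pairs: 9.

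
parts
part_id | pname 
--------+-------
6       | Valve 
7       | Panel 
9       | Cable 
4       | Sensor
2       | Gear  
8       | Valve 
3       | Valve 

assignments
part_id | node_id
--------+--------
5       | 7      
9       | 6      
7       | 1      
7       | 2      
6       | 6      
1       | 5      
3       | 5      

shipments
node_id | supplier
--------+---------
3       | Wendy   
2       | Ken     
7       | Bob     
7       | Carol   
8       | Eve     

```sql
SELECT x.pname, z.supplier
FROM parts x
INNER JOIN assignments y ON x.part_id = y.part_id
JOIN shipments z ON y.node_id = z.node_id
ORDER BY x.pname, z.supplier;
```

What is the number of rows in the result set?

1

Joins associate left-to-right: parts INNER JOIN assignments on part_id gives 5 intermediate row(s).
Then INNER JOIN `shipments z` on node_id: keep only rows whose y.node_id appears in z.
Result: 1 row(s).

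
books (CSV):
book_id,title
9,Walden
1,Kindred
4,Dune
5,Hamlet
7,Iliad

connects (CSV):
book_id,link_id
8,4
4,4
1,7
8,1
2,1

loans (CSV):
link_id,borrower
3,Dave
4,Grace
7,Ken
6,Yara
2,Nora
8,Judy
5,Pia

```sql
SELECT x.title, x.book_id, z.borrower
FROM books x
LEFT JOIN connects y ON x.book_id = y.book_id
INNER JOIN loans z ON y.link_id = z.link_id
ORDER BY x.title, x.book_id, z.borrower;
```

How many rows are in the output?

2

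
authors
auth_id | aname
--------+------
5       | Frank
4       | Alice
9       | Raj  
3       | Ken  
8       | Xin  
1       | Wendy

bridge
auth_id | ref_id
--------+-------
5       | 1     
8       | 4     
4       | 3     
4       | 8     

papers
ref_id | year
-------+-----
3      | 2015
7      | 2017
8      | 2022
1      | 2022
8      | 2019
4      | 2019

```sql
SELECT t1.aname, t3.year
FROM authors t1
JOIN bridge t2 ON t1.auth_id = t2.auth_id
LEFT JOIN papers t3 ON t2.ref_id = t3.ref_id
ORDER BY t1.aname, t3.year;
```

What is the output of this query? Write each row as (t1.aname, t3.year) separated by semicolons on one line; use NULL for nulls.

(Alice, 2015); (Alice, 2019); (Alice, 2022); (Frank, 2022); (Xin, 2019)

Step 1 — t1 INNER JOIN t2 on auth_id → 4 row(s).
Then LEFT JOIN `papers t3` on ref_id: each of those 4 rows is kept; rows whose t2.ref_id has no match in t3 get NULL for t3's columns.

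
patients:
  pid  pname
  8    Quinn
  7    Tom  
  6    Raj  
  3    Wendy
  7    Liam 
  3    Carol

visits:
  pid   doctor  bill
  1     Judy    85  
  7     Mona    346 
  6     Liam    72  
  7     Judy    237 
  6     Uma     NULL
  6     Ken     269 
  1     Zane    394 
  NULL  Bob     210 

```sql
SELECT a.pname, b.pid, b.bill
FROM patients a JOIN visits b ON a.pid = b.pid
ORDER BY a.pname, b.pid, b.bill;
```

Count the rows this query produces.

7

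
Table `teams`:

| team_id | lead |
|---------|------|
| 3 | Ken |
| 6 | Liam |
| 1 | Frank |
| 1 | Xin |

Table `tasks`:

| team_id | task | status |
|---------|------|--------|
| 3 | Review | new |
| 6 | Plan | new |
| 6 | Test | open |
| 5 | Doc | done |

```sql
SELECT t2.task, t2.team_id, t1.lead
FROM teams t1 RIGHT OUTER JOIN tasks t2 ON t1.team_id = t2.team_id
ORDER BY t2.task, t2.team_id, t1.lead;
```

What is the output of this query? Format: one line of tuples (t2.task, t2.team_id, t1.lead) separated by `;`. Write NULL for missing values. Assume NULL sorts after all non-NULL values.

(Doc, 5, NULL); (Plan, 6, Liam); (Review, 3, Ken); (Test, 6, Liam)

RIGHT JOIN keeps every row from `tasks`; unmatched rows get NULL for `teams`'s columns.
Matching on t1.team_id = t2.team_id.
- t1 (team_id=3) pairs with 1 row(s) of t2.
- t1 (team_id=6) pairs with 2 row(s) of t2.
- t1 (team_id=1) has no partner in t2.
- t1 (team_id=1) has no partner in t2.
- 1 t2 row(s) had no t1 match → kept, t1 columns NULL.
After projecting and ordering:
t2.task | t2.team_id | t1.lead
Doc | 5 | NULL
Plan | 6 | Liam
Review | 3 | Ken
Test | 6 | Liam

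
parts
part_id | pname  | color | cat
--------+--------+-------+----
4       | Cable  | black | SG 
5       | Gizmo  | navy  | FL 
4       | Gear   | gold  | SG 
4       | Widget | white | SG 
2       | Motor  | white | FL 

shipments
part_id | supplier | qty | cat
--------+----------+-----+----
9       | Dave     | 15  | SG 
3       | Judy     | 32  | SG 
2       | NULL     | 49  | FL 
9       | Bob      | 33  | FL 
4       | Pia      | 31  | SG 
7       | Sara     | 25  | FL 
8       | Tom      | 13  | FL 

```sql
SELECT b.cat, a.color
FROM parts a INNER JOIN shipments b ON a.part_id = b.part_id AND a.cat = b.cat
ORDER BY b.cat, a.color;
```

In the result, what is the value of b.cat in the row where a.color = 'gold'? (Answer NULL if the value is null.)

SG

INNER JOIN keeps only pairs where the ON condition holds.
Matching on a.part_id = b.part_id AND a.cat = b.cat.
Matched pairs: 4.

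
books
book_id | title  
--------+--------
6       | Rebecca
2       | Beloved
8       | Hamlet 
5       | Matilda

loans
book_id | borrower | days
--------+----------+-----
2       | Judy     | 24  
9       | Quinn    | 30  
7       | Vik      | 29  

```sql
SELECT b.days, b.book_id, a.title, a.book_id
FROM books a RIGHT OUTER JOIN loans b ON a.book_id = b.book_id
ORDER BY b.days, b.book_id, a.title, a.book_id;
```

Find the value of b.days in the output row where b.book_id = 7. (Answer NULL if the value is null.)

RIGHT JOIN keeps every row from `loans`; unmatched rows get NULL for `books`'s columns.
Matching on a.book_id = b.book_id.
- a (book_id=6) has no partner in b.
- a (book_id=2) pairs with 1 row(s) of b.
- a (book_id=8) has no partner in b.
- a (book_id=5) has no partner in b.
- 2 b row(s) had no a match → kept, a columns NULL.

29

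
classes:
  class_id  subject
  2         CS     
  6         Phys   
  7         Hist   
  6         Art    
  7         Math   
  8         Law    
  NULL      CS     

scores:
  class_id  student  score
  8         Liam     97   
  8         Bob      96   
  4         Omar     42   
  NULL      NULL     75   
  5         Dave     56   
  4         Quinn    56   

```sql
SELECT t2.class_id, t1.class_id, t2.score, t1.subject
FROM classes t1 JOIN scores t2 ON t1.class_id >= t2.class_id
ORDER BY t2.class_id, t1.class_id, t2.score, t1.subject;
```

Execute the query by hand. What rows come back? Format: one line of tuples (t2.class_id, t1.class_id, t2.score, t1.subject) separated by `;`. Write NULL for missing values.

(4, 6, 42, Art); (4, 6, 42, Phys); (4, 6, 56, Art); (4, 6, 56, Phys); (4, 7, 42, Hist); (4, 7, 42, Math); (4, 7, 56, Hist); (4, 7, 56, Math); (4, 8, 42, Law); (4, 8, 56, Law); (5, 6, 56, Art); (5, 6, 56, Phys); (5, 7, 56, Hist); (5, 7, 56, Math); (5, 8, 56, Law); (8, 8, 96, Law); (8, 8, 97, Law)

INNER JOIN keeps only pairs where the ON condition holds.
Matching on t1.class_id >= t2.class_id. A NULL in a compared column never satisfies the condition.
Matched pairs: 17.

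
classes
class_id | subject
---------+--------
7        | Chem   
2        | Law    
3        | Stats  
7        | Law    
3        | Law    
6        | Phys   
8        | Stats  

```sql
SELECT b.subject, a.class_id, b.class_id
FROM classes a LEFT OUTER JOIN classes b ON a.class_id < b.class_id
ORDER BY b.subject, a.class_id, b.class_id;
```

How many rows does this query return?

20

LEFT JOIN keeps every row from `classes a`; unmatched rows get NULL for `classes b`'s columns.
Matching on a.class_id < b.class_id.
- a[0] class_id=7 → 1 match(es) in b → 1 row(s).
- a[1] class_id=2 → 6 match(es) in b → 6 row(s).
- a[2] class_id=3 → 4 match(es) in b → 4 row(s).
- a[3] class_id=7 → 1 match(es) in b → 1 row(s).
- a[4] class_id=3 → 4 match(es) in b → 4 row(s).
- a[5] class_id=6 → 3 match(es) in b → 3 row(s).
- a[6] class_id=8 → no match; kept with NULLs on the b side.
Total: 19 matched + 1 padded = 20 rows.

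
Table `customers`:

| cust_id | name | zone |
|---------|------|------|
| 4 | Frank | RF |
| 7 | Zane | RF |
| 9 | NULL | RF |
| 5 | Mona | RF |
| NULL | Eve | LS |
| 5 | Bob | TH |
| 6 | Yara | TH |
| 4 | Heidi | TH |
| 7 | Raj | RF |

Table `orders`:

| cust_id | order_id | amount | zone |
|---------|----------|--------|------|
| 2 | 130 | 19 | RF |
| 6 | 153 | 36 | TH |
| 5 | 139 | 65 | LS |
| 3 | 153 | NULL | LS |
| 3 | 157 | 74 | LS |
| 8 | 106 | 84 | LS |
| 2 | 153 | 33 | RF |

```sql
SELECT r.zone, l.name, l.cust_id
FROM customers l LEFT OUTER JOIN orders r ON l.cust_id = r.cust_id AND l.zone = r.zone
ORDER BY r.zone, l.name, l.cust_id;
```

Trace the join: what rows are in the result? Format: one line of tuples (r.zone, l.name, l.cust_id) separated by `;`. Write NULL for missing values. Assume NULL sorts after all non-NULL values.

(TH, Yara, 6); (NULL, Bob, 5); (NULL, Eve, NULL); (NULL, Frank, 4); (NULL, Heidi, 4); (NULL, Mona, 5); (NULL, Raj, 7); (NULL, Zane, 7); (NULL, NULL, 9)

LEFT JOIN keeps every row from `customers`; unmatched rows get NULL for `orders`'s columns.
Matching on l.cust_id = r.cust_id AND l.zone = r.zone. A NULL in a compared column never satisfies the condition.
Matched pairs: 1; unmatched l rows kept: 8.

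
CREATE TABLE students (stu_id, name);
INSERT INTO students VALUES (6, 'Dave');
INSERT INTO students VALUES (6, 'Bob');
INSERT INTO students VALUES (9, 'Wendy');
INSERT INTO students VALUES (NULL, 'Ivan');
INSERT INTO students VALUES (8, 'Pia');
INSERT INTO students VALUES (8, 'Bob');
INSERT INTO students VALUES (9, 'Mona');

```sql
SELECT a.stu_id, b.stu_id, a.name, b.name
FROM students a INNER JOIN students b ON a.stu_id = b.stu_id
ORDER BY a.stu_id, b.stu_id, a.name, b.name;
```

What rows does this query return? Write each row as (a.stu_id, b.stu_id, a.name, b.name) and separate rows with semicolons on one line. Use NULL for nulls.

(6, 6, Bob, Bob); (6, 6, Bob, Dave); (6, 6, Dave, Bob); (6, 6, Dave, Dave); (8, 8, Bob, Bob); (8, 8, Bob, Pia); (8, 8, Pia, Bob); (8, 8, Pia, Pia); (9, 9, Mona, Mona); (9, 9, Mona, Wendy); (9, 9, Wendy, Mona); (9, 9, Wendy, Wendy)

INNER JOIN keeps only pairs where the ON condition holds.
Matching on a.stu_id = b.stu_id. A NULL in a compared column never satisfies the condition.
- a (stu_id=6) pairs with 2 row(s) of b.
- a (stu_id=6) pairs with 2 row(s) of b.
- a (stu_id=9) pairs with 2 row(s) of b.
- a (stu_id=NULL) has no partner → excluded.
- a (stu_id=8) pairs with 2 row(s) of b.
- a (stu_id=8) pairs with 2 row(s) of b.
- a (stu_id=9) pairs with 2 row(s) of b.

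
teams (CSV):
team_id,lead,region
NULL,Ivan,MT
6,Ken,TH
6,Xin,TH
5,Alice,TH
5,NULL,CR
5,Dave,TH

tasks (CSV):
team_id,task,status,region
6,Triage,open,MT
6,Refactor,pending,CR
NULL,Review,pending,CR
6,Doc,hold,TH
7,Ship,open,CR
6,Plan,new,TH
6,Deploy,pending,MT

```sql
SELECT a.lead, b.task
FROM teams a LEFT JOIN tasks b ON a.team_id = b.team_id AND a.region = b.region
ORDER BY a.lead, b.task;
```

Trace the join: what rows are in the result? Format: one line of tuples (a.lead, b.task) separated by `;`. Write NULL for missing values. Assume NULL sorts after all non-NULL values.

(Alice, NULL); (Dave, NULL); (Ivan, NULL); (Ken, Doc); (Ken, Plan); (Xin, Doc); (Xin, Plan); (NULL, NULL)

LEFT JOIN keeps every row from `teams`; unmatched rows get NULL for `tasks`'s columns.
Matching on a.team_id = b.team_id AND a.region = b.region. A NULL in a compared column never satisfies the condition.
- team_id=NULL, region=MT: no b row matches, row kept with b columns NULL.
- team_id=6, region=TH: 2 matching b row(s), so 2 row(s) emitted.
- team_id=6, region=TH: 2 matching b row(s), so 2 row(s) emitted.
- team_id=5, region=TH: no b row matches, row kept with b columns NULL.
- team_id=5, region=CR: no b row matches, row kept with b columns NULL.
- team_id=5, region=TH: no b row matches, row kept with b columns NULL.
After projecting and ordering:
a.lead | b.task
Alice | NULL
Dave | NULL
Ivan | NULL
Ken | Doc
Ken | Plan
Xin | Doc
Xin | Plan
NULL | NULL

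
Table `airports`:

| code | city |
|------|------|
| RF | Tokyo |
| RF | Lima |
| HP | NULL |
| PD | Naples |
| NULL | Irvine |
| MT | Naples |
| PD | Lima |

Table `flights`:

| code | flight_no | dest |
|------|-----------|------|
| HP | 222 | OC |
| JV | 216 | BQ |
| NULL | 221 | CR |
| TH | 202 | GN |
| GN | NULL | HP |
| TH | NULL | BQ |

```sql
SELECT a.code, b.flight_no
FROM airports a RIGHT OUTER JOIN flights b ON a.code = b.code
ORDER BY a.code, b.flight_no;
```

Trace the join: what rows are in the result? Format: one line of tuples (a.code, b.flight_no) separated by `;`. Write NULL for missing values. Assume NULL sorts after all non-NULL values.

RIGHT JOIN keeps every row from `flights`; unmatched rows get NULL for `airports`'s columns.
Matching on a.code = b.code. A NULL in a compared column never satisfies the condition.
- code=RF: no matching b row.
- code=RF: no matching b row.
- code=HP: 1 matching b row(s), so 1 row(s) emitted.
- code=PD: no matching b row.
- code=NULL: no matching b row.
- code=MT: no matching b row.
- code=PD: no matching b row.
- 5 row(s) from b found no a partner → padded with NULL.
After projecting and ordering:
a.code | b.flight_no
HP | 222
NULL | 202
NULL | 216
NULL | 221
NULL | NULL
NULL | NULL

(HP, 222); (NULL, 202); (NULL, 216); (NULL, 221); (NULL, NULL); (NULL, NULL)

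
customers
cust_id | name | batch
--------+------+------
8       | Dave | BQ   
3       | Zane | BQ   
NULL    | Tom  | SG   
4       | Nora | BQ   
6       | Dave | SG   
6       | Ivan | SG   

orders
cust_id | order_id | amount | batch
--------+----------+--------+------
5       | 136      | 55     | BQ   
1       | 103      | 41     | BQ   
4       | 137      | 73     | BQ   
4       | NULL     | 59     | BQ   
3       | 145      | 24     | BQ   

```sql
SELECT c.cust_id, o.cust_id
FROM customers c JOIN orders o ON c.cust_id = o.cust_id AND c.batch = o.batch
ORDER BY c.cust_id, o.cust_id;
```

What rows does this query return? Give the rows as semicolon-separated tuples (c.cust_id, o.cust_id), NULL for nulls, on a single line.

(3, 3); (4, 4); (4, 4)

INNER JOIN keeps only pairs where the ON condition holds.
Matching on c.cust_id = o.cust_id AND c.batch = o.batch. A NULL in a compared column never satisfies the condition.
- c (cust_id=8, batch=BQ) has no partner → excluded.
- c (cust_id=3, batch=BQ) pairs with 1 row(s) of o.
- c (cust_id=NULL, batch=SG) has no partner → excluded.
- c (cust_id=4, batch=BQ) pairs with 2 row(s) of o.
- c (cust_id=6, batch=SG) has no partner → excluded.
- c (cust_id=6, batch=SG) has no partner → excluded.
After projecting and ordering:
c.cust_id | o.cust_id
3 | 3
4 | 4
4 | 4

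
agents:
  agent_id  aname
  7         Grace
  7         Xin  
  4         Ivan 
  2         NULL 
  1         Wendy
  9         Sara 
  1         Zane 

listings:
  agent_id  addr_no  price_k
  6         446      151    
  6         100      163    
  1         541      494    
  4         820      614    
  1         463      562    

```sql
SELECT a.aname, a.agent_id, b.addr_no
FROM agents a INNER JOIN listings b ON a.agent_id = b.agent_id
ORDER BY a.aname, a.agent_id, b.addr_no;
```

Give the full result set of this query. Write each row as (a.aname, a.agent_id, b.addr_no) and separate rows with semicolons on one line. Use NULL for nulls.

(Ivan, 4, 820); (Wendy, 1, 463); (Wendy, 1, 541); (Zane, 1, 463); (Zane, 1, 541)

INNER JOIN keeps only pairs where the ON condition holds.
Matching on a.agent_id = b.agent_id.
Matched pairs: 5.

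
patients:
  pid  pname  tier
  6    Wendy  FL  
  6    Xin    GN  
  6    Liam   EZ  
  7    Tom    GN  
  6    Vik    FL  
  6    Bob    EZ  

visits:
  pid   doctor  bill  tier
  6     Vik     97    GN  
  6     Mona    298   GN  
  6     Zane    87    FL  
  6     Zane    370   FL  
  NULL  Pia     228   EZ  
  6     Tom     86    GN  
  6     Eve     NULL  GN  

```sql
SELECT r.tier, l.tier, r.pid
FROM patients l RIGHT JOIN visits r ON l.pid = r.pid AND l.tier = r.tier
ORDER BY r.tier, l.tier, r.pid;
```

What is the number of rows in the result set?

RIGHT JOIN keeps every row from `visits`; unmatched rows get NULL for `patients`'s columns.
Matching on l.pid = r.pid AND l.tier = r.tier. A NULL in a compared column never satisfies the condition.
- l row (pid=6, tier=FL): matches 2 r row(s) → 2 output row(s).
- l row (pid=6, tier=GN): matches 4 r row(s) → 4 output row(s).
- l row (pid=6, tier=EZ): no match.
- l row (pid=7, tier=GN): no match.
- l row (pid=6, tier=FL): matches 2 r row(s) → 2 output row(s).
- l row (pid=6, tier=EZ): no match.
- 1 r row(s) had no l match → kept, l columns NULL.
Total: 8 matched + 1 padded = 9 rows.

9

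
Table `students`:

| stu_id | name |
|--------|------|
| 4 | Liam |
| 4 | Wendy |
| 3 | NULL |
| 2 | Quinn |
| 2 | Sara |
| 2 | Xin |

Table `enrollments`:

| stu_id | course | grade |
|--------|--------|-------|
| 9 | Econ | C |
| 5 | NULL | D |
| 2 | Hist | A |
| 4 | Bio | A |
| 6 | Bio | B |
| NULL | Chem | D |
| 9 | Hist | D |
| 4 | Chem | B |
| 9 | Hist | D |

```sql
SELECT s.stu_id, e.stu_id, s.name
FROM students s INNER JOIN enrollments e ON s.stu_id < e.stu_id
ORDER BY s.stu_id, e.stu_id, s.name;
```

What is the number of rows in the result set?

INNER JOIN keeps only pairs where the ON condition holds.
Matching on s.stu_id < e.stu_id. A NULL in a compared column never satisfies the condition.
Matched pairs: 38.
Total: 38 rows.

38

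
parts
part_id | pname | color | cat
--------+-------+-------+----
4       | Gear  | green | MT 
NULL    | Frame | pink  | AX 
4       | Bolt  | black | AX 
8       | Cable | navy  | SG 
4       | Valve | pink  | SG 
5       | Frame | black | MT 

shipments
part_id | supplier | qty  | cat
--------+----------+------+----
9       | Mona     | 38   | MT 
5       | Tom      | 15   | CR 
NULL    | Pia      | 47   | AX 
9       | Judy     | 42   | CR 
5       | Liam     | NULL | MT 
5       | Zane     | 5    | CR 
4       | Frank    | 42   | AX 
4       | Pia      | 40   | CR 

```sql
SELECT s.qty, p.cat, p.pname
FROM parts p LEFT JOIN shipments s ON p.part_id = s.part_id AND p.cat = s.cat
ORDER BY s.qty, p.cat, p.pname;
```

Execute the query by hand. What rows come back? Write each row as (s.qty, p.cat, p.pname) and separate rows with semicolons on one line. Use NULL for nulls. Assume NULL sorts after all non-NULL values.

(42, AX, Bolt); (NULL, AX, Frame); (NULL, MT, Frame); (NULL, MT, Gear); (NULL, SG, Cable); (NULL, SG, Valve)

LEFT JOIN keeps every row from `parts`; unmatched rows get NULL for `shipments`'s columns.
Matching on p.part_id = s.part_id AND p.cat = s.cat. A NULL in a compared column never satisfies the condition.
- part_id=4, cat=MT: no s row matches, row kept with s columns NULL.
- part_id=NULL, cat=AX: no s row matches, row kept with s columns NULL.
- part_id=4, cat=AX: 1 matching s row(s), so 1 row(s) emitted.
- part_id=8, cat=SG: no s row matches, row kept with s columns NULL.
- part_id=4, cat=SG: no s row matches, row kept with s columns NULL.
- part_id=5, cat=MT: 1 matching s row(s), so 1 row(s) emitted.
After projecting and ordering:
s.qty | p.cat | p.pname
42 | AX | Bolt
NULL | AX | Frame
NULL | MT | Frame
NULL | MT | Gear
NULL | SG | Cable
NULL | SG | Valve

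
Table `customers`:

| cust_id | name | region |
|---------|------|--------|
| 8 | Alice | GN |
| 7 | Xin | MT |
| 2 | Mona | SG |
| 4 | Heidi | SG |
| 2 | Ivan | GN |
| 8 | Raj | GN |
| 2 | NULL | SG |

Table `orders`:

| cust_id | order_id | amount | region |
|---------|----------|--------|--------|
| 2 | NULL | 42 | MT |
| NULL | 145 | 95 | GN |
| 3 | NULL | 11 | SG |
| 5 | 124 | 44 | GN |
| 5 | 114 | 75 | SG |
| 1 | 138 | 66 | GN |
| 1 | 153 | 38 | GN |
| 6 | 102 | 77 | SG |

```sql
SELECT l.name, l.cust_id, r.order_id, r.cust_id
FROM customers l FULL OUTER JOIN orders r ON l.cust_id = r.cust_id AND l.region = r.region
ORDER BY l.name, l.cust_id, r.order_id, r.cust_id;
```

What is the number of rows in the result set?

15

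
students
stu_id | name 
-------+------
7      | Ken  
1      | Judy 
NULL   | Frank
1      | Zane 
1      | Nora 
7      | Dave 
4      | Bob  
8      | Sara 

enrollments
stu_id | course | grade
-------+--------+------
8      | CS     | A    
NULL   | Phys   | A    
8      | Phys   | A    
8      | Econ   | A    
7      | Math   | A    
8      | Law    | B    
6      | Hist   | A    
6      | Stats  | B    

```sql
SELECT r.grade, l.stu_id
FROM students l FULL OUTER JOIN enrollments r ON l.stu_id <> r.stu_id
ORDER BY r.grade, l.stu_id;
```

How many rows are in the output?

45

FULL OUTER JOIN keeps every row from both sides; unmatched rows get NULL for the other side's columns.
Matching on l.stu_id <> r.stu_id. A NULL in a compared column never satisfies the condition.
Matched pairs: 43; unmatched l rows kept: 1; unmatched r rows kept: 1.
Total: 43 matched + 2 padded = 45 rows.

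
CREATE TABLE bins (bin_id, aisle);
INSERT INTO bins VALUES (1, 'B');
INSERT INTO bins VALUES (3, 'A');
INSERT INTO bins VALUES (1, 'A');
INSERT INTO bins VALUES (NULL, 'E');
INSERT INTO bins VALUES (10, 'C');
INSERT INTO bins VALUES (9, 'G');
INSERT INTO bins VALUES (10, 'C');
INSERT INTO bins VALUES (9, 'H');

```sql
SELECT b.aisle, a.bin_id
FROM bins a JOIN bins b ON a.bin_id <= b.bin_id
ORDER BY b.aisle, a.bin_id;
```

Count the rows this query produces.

INNER JOIN keeps only pairs where the ON condition holds.
Matching on a.bin_id <= b.bin_id. A NULL in a compared column never satisfies the condition.
Matched pairs: 31.
Total: 31 rows.

31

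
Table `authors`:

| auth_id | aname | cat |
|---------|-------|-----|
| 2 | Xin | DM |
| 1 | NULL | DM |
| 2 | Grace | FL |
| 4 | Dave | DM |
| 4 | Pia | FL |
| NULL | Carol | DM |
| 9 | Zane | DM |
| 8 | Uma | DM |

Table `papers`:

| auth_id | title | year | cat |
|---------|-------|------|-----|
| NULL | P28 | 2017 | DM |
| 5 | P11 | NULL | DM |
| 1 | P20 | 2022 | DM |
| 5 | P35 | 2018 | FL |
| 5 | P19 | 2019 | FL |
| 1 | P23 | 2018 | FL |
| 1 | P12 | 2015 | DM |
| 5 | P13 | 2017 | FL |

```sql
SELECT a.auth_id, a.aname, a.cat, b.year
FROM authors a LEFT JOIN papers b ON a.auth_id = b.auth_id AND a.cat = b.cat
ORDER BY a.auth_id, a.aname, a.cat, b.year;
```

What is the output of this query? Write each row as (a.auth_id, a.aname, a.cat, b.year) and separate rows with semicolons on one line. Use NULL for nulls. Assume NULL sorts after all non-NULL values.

LEFT JOIN keeps every row from `authors`; unmatched rows get NULL for `papers`'s columns.
Matching on a.auth_id = b.auth_id AND a.cat = b.cat. A NULL in a compared column never satisfies the condition.
- a (auth_id=2, cat=DM) has no partner → padded with NULL.
- a (auth_id=1, cat=DM) pairs with 2 row(s) of b.
- a (auth_id=2, cat=FL) has no partner → padded with NULL.
- a (auth_id=4, cat=DM) has no partner → padded with NULL.
- a (auth_id=4, cat=FL) has no partner → padded with NULL.
- a (auth_id=NULL, cat=DM) has no partner → padded with NULL.
- a (auth_id=9, cat=DM) has no partner → padded with NULL.
- a (auth_id=8, cat=DM) has no partner → padded with NULL.
After projecting and ordering:
a.auth_id | a.aname | a.cat | b.year
1 | NULL | DM | 2015
1 | NULL | DM | 2022
2 | Grace | FL | NULL
2 | Xin | DM | NULL
4 | Dave | DM | NULL
4 | Pia | FL | NULL
8 | Uma | DM | NULL
9 | Zane | DM | NULL
NULL | Carol | DM | NULL

(1, NULL, DM, 2015); (1, NULL, DM, 2022); (2, Grace, FL, NULL); (2, Xin, DM, NULL); (4, Dave, DM, NULL); (4, Pia, FL, NULL); (8, Uma, DM, NULL); (9, Zane, DM, NULL); (NULL, Carol, DM, NULL)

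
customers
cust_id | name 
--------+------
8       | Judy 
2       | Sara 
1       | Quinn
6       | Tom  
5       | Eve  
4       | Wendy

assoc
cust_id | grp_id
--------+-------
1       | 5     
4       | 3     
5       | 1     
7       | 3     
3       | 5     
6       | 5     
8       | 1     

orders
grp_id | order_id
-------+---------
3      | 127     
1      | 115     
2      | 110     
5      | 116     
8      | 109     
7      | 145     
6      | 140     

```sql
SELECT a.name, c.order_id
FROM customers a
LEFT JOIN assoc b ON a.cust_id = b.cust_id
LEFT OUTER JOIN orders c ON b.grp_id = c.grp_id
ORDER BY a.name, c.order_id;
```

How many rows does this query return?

Evaluate left to right. First `customers a LEFT JOIN assoc b` on cust_id: 6 row(s).
Then LEFT JOIN `orders c` on grp_id: each of those 6 rows is kept; rows whose b.grp_id has no match in c get NULL for c's columns.
Result: 6 row(s).

6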